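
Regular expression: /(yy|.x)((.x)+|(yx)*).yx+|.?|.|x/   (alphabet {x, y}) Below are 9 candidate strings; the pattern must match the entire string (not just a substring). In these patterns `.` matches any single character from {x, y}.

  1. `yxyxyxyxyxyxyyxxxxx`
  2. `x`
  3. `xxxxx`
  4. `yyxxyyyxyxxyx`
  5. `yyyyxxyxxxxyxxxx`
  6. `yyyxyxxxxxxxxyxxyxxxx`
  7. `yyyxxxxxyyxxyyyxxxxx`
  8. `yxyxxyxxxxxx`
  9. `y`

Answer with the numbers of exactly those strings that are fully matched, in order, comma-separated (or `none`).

1, 2, 8, 9

1 → match
2 → match
3 → no match
4 → no match
5 → no match
6 → no match
7 → no match
8 → match
9 → match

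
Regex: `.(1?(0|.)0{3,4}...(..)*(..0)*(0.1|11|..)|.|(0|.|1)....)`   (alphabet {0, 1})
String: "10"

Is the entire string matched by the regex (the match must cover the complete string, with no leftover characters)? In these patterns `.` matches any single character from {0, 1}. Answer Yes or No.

Yes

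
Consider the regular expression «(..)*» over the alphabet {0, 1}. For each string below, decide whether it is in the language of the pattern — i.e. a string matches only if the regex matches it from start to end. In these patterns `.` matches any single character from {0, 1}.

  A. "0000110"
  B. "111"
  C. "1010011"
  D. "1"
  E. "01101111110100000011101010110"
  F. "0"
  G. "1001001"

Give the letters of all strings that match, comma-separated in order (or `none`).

A → no match
B → no match
C → no match
D → no match
E → no match
F → no match
G → no match

none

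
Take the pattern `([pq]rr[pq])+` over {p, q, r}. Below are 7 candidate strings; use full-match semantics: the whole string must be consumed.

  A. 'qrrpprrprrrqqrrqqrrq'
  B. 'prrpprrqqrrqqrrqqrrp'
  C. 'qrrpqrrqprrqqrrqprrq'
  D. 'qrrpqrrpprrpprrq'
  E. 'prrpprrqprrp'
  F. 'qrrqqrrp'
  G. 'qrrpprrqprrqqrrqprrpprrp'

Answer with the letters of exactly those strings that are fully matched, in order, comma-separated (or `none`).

B, C, D, E, F, G

A → no match
B → match
C → match
D → match
E → match
F → match
G → match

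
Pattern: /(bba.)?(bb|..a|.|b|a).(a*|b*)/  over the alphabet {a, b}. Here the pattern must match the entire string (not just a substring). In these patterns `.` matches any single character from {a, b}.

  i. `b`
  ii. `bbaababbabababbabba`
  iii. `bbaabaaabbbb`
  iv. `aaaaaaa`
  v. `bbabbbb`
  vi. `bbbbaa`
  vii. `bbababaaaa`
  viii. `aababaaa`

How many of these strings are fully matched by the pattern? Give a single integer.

i → no match
ii → no match
iii → match
iv → match
v → match
vi → no match
vii → match
viii → no match
Total matched: 4

4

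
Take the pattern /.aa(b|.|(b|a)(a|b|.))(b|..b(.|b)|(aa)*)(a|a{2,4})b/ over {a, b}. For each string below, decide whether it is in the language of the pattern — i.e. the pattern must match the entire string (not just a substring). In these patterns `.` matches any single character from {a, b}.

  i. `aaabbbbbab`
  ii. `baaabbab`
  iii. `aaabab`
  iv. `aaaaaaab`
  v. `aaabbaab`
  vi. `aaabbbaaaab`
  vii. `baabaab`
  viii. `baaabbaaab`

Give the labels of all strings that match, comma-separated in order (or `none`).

i, ii, iii, iv, v, vi, vii, viii

i. `aaabbbbbab` → match
ii. `baaabbab` → match
iii. `aaabab` → match
iv. `aaaaaaab` → match
v. `aaabbaab` → match
vi. `aaabbbaaaab` → match
vii. `baabaab` → match
viii. `baaabbaaab` → match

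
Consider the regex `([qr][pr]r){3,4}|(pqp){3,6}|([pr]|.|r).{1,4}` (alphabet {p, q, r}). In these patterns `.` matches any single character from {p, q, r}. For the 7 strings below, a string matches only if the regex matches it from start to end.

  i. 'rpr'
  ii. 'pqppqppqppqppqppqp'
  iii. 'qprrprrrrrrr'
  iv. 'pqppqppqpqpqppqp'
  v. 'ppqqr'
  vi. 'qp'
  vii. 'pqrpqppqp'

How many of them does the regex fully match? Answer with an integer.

i → match
ii → match
iii → match
iv → no match
v → match
vi → match
vii → no match
Total matched: 5

5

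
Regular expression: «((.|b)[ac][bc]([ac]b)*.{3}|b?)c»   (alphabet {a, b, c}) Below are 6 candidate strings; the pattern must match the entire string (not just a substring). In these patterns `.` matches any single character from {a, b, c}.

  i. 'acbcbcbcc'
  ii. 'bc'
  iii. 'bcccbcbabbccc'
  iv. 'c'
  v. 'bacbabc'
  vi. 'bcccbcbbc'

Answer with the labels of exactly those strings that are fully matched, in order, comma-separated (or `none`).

i → match
ii → match
iii → match
iv → match
v → match
vi → match

i, ii, iii, iv, v, vi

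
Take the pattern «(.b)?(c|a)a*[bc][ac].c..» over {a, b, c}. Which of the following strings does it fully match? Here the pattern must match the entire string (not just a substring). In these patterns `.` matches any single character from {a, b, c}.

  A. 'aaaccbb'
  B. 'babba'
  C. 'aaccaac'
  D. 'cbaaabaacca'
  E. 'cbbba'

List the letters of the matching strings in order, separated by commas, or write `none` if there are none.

A → no match
B → no match
C → no match
D → match
E → no match

D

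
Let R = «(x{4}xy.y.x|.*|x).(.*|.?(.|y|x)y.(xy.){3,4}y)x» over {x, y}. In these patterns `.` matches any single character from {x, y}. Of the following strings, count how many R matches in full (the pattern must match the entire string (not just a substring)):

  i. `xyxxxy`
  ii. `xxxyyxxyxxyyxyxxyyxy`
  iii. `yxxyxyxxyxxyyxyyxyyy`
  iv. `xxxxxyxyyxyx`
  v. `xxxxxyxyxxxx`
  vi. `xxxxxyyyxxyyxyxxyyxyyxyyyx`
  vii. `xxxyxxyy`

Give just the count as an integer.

i → no match — must end with `x`
ii → no match — must end with `x`
iii → no match — must end with `x`
iv → match
v → match
vi → match
vii → no match — must end with `x`
Total matched: 3

3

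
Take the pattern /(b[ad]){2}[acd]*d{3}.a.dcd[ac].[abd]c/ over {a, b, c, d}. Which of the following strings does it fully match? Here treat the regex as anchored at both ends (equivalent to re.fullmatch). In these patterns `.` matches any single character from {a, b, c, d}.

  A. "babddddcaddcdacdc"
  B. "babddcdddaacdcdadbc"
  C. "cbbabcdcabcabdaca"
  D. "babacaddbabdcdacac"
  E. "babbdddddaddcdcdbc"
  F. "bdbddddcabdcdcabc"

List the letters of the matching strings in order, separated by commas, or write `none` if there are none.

A → match
B → match
C → no match — must start with "b"
D → no match
E → no match
F → match

A, B, F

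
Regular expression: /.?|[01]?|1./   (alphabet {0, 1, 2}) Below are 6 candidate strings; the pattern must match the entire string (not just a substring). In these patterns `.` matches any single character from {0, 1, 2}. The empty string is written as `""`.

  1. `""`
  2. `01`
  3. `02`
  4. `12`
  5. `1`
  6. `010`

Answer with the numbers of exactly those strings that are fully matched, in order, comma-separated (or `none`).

1, 4, 5

1 → match
2 → no match
3 → no match
4 → match
5 → match
6 → no match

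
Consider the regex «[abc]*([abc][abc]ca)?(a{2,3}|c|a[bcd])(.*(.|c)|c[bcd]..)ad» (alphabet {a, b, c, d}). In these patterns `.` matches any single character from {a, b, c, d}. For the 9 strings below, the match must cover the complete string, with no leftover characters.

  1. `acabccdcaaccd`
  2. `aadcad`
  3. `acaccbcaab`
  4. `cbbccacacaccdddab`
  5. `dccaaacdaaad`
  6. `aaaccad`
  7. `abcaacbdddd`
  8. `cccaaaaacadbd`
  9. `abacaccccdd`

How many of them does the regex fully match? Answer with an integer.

1 → no match — must end with `ad`
2 → match
3 → no match — must end with `ad`
4 → no match — must end with `ad`
5 → no match
6 → match
7 → no match — must end with `ad`
8 → no match — must end with `ad`
9 → no match — must end with `ad`
Total matched: 2

2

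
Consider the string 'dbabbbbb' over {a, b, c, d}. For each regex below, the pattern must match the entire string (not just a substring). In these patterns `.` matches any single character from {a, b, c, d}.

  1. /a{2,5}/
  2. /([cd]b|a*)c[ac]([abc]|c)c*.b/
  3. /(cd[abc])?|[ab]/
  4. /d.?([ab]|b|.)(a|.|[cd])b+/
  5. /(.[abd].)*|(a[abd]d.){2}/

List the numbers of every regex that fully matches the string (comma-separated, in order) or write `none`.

4

1 → no match — must start with 'a'
2 → no match
3 → no match
4 → match
5 → no match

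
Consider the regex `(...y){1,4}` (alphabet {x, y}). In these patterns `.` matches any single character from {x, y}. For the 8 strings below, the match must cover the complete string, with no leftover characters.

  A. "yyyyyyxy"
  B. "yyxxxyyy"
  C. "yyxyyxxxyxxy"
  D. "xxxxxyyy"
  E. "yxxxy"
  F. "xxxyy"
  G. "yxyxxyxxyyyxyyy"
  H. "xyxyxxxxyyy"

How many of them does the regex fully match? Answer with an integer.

A. "yyyyyyxy" → match
B. "yyxxxyyy" → no match
C. "yyxyyxxxyxxy" → no match
D. "xxxxxyyy" → no match
E. "yxxxy" → no match
F. "xxxyy" → no match
G → no match
H. "xyxyxxxxyyy" → no match
Total matched: 1

1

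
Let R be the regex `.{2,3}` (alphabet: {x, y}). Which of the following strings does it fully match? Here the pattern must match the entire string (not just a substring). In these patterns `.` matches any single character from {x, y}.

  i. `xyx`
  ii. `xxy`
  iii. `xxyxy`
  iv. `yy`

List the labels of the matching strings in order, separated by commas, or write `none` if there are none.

i, ii, iv

i → match
ii → match
iii → no match
iv → match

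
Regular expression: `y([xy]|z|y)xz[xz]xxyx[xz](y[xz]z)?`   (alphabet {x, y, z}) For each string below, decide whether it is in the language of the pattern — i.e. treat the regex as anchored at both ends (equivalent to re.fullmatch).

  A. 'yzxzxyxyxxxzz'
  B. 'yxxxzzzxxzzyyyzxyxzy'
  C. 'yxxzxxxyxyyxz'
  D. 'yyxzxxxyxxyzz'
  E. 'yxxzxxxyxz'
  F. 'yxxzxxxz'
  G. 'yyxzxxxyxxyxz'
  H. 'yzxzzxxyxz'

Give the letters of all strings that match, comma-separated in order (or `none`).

A → no match
B → no match
C → no match
D → match
E → match
F → no match
G → match
H → match

D, E, G, H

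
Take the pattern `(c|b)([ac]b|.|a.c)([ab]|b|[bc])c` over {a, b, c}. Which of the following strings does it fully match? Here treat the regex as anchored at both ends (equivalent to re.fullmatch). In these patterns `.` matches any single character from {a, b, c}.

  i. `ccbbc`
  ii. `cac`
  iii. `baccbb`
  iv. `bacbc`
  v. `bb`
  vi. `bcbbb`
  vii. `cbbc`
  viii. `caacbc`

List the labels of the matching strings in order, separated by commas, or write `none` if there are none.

i → match
ii → no match
iii → no match — must end with `c`
iv → no match
v → no match — must end with `c`
vi → no match — must end with `c`
vii → match
viii → match

i, vii, viii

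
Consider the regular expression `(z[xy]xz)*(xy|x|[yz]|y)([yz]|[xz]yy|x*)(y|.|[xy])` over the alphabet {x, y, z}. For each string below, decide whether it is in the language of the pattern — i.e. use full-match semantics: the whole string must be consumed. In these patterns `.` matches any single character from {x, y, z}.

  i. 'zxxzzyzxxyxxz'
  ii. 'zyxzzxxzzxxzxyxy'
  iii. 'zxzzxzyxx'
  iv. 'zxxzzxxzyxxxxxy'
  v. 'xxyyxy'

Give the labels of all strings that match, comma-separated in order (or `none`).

i → no match
ii → match
iii → no match
iv → match
v → no match

ii, iv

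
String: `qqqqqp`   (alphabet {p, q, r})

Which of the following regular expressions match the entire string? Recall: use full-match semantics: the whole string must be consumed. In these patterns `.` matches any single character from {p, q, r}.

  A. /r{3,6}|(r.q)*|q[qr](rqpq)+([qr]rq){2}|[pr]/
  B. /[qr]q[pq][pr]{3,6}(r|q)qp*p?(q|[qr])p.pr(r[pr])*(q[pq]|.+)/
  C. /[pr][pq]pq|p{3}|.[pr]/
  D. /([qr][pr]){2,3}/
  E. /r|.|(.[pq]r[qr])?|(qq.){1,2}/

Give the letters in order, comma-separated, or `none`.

E

A → no match
B → no match
C → no match
D → no match
E → match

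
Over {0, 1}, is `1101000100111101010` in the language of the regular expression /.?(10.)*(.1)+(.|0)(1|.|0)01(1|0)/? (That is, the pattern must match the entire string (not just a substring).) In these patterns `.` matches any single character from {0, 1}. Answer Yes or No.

No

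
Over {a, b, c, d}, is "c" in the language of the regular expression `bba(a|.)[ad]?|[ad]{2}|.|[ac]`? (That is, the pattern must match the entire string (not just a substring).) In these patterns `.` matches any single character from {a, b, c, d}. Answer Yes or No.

Yes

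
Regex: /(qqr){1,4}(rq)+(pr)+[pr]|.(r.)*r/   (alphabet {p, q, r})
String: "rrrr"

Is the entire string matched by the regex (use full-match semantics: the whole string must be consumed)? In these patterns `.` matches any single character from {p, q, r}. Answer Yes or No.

Yes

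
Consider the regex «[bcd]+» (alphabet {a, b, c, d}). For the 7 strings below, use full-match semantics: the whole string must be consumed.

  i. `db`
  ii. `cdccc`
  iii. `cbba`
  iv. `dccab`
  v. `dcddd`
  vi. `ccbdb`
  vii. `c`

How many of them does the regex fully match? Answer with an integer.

5

i → match
ii → match
iii → no match
iv → no match
v → match
vi → match
vii → match
Total matched: 5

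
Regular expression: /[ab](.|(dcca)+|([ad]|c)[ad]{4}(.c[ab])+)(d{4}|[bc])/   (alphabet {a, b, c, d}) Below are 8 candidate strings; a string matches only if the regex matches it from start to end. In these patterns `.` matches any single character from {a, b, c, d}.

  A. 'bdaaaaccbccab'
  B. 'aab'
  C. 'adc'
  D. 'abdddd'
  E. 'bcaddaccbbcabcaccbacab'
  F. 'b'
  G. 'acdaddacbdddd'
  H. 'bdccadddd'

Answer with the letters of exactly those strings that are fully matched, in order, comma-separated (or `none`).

A → match
B → match
C → match
D → match
E → match
F → no match
G → match
H → match

A, B, C, D, E, G, H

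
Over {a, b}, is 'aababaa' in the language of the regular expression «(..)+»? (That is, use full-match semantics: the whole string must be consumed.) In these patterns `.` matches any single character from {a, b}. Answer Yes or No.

No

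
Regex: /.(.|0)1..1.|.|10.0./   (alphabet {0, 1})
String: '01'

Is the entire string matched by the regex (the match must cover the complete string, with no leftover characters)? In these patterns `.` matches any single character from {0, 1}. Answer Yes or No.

No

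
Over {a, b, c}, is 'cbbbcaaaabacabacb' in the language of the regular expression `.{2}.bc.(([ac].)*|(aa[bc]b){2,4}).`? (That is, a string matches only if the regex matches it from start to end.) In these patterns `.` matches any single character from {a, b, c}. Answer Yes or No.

Yes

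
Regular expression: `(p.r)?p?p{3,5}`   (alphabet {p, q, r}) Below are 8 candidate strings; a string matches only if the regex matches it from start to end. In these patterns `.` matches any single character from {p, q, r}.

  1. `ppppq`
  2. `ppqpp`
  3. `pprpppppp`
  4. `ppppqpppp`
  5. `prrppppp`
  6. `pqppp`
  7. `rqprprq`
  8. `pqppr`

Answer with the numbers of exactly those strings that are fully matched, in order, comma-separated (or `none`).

3, 5

1 → no match — must end with `p`
2 → no match
3 → match
4 → no match
5 → match
6 → no match
7 → no match — must end with `p`
8 → no match — must end with `p`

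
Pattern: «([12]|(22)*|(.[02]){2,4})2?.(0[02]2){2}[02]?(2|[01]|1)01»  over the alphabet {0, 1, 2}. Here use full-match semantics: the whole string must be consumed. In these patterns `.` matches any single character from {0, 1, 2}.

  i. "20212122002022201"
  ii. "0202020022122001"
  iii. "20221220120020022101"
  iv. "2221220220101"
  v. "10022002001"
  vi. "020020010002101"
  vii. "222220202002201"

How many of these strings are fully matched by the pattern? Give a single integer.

i → no match
ii → no match
iii → no match
iv → no match
v. "10022002001" → match
vi → no match
vii → no match
Total matched: 1

1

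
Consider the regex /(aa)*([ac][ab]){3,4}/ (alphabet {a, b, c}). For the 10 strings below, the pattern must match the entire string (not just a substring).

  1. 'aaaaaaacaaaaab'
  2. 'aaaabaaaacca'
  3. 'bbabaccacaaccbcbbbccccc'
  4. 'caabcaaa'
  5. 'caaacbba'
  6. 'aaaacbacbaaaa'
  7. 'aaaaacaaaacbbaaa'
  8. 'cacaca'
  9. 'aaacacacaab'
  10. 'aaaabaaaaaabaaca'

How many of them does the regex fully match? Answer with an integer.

1 → no match
2 → no match
3 → no match
4 → match
5 → no match
6 → no match
7 → no match
8 → match
9 → no match
10 → no match
Total matched: 2

2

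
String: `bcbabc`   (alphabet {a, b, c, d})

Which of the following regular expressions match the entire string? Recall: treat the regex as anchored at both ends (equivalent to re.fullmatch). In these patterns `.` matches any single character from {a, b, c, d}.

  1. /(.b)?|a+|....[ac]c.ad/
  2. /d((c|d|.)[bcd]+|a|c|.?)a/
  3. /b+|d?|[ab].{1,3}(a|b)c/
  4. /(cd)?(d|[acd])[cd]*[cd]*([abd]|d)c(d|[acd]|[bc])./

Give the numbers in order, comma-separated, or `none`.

1 → no match
2 → no match — must start with `d`
3 → match
4 → no match

3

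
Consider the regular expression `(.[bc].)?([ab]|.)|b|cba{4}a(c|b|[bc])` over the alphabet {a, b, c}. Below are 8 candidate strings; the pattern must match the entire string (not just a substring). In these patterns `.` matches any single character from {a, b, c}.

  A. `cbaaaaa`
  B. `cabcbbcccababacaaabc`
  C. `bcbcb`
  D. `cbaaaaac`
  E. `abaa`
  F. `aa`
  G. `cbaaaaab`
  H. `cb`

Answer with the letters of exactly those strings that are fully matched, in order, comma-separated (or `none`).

D, E, G

A. `cbaaaaa` → no match
B → no match
C. `bcbcb` → no match
D. `cbaaaaac` → match
E. `abaa` → match
F. `aa` → no match
G. `cbaaaaab` → match
H. `cb` → no match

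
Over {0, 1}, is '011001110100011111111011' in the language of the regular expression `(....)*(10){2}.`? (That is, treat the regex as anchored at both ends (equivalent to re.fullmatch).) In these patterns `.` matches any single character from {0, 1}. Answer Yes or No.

No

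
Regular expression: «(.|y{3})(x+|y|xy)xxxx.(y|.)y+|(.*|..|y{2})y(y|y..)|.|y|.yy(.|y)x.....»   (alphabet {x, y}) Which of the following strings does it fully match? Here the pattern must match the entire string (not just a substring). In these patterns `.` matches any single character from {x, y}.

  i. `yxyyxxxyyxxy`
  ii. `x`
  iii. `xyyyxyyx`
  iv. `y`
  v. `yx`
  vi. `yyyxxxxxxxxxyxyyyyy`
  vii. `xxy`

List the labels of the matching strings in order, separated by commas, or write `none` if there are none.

ii, iv, vi

i → no match
ii → match
iii → no match
iv → match
v → no match
vi → match
vii → no match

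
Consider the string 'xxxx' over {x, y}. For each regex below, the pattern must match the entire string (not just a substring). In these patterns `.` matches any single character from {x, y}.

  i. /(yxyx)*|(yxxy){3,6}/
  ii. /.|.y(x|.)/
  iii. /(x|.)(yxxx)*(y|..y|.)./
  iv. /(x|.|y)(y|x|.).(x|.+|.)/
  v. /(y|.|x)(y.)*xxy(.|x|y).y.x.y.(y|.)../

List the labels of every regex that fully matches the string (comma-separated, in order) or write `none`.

i → no match
ii → no match
iii → no match
iv → match
v → no match

iv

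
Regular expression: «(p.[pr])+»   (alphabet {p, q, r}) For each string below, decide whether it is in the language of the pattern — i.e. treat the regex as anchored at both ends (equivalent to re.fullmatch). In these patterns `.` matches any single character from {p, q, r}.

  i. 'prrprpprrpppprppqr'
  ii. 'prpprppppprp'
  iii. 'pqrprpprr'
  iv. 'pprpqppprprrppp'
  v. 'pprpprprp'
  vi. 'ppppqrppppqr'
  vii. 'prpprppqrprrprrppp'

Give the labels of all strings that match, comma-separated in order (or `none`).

i → match
ii. 'prpprppppprp' → match
iii. 'pqrprpprr' → match
iv → match
v. 'pprpprprp' → match
vi. 'ppppqrppppqr' → match
vii → match

i, ii, iii, iv, v, vi, vii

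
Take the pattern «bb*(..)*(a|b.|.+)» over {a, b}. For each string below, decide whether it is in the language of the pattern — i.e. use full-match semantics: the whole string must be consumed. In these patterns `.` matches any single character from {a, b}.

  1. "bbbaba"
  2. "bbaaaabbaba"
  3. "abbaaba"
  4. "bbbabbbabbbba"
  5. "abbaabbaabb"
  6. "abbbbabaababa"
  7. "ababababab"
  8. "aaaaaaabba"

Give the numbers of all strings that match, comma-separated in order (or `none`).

1, 2, 4

1. "bbbaba" → match
2. "bbaaaabbaba" → match
3. "abbaaba" → no match — must start with "b"
4 → match
5. "abbaabbaabb" → no match — must start with "b"
6 → no match — must start with "b"
7. "ababababab" → no match — must start with "b"
8. "aaaaaaabba" → no match — must start with "b"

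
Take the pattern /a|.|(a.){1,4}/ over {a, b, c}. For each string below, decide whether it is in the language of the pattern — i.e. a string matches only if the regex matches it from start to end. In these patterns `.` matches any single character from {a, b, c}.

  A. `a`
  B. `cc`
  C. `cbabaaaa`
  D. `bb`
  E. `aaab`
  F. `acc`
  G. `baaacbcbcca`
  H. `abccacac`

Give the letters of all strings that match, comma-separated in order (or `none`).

A, E

A. `a` → match
B. `cc` → no match
C. `cbabaaaa` → no match
D. `bb` → no match
E. `aaab` → match
F. `acc` → no match
G. `baaacbcbcca` → no match
H. `abccacac` → no match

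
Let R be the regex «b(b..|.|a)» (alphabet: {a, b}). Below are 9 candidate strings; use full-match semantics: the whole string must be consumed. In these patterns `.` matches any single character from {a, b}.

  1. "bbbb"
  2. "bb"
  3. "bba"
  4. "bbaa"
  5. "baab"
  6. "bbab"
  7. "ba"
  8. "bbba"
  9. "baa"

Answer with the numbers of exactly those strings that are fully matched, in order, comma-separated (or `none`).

1 → match
2 → match
3 → no match
4 → match
5 → no match
6 → match
7 → match
8 → match
9 → no match

1, 2, 4, 6, 7, 8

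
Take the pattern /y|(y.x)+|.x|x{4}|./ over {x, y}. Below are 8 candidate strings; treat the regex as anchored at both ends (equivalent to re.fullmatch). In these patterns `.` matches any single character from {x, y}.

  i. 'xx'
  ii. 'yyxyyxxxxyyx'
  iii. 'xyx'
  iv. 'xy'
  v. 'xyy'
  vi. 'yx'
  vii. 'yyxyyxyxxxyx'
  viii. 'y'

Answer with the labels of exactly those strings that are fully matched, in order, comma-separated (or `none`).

i. 'xx' → match
ii. 'yyxyyxxxxyyx' → no match
iii. 'xyx' → no match
iv. 'xy' → no match
v. 'xyy' → no match
vi. 'yx' → match
vii. 'yyxyyxyxxxyx' → no match
viii. 'y' → match

i, vi, viii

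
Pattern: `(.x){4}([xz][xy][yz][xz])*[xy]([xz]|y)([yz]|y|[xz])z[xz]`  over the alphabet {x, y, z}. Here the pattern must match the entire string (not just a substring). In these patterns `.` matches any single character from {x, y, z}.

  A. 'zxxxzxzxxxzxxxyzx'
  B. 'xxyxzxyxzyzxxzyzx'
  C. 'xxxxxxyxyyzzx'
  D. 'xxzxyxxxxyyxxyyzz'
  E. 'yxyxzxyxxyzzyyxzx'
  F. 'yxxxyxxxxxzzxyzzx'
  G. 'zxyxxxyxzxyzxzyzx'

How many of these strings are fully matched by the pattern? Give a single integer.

A → match
B → match
C → match
D → match
E → match
F → match
G → match
Total matched: 7

7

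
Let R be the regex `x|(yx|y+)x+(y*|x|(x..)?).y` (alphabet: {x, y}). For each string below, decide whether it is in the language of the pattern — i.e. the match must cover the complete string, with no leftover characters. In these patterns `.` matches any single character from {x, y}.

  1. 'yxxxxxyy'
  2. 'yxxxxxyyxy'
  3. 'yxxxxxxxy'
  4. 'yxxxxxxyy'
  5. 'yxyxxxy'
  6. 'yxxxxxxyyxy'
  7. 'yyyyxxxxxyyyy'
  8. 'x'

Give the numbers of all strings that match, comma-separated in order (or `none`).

1 → match
2 → match
3 → match
4 → match
5 → no match
6 → match
7 → match
8 → match

1, 2, 3, 4, 6, 7, 8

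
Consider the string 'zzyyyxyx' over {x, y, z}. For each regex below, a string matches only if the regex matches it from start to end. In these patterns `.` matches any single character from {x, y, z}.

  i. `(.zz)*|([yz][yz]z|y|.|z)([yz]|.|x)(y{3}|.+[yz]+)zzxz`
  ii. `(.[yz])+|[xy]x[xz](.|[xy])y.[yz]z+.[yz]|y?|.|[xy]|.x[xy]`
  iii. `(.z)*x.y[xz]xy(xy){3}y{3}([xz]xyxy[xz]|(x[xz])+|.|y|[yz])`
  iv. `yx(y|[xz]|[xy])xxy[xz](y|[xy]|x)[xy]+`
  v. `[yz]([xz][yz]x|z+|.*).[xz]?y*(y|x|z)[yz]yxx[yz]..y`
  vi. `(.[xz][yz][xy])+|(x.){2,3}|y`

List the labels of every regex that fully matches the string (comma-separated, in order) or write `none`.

i → no match
ii → no match
iii → no match
iv → no match — must start with 'yx'
v → no match — must end with 'y'
vi → match

vi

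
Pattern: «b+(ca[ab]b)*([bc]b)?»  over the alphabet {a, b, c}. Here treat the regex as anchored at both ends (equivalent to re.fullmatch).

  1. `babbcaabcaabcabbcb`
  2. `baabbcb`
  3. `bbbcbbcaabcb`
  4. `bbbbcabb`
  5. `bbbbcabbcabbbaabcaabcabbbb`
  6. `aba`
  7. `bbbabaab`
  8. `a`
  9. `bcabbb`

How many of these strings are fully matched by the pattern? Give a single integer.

1 → no match
2 → no match
3 → no match
4 → match
5 → no match
6 → no match — must start with `b`
7 → no match
8 → no match — must start with `b`
9 → no match
Total matched: 1

1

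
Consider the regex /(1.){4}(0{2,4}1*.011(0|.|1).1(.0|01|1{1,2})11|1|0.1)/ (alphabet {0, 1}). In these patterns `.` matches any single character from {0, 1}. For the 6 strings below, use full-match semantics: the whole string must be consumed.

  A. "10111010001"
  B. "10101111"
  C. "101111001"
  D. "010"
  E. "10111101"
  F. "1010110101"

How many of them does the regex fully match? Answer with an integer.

1

A → match
B → no match
C → no match
D → no match — must start with "1"
E → no match
F → no match
Total matched: 1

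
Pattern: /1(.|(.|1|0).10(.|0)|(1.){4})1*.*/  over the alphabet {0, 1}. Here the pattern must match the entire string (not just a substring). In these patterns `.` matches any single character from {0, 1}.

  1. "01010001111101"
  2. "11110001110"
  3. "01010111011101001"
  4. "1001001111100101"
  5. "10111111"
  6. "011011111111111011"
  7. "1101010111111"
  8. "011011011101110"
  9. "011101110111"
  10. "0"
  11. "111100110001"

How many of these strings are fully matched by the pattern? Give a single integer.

1 → no match — must start with "1"
2. "11110001110" → match
3 → no match — must start with "1"
4 → match
5. "10111111" → match
6 → no match — must start with "1"
7 → match
8 → no match — must start with "1"
9. "011101110111" → no match — must start with "1"
10. "0" → no match — must start with "1"
11. "111100110001" → match
Total matched: 5

5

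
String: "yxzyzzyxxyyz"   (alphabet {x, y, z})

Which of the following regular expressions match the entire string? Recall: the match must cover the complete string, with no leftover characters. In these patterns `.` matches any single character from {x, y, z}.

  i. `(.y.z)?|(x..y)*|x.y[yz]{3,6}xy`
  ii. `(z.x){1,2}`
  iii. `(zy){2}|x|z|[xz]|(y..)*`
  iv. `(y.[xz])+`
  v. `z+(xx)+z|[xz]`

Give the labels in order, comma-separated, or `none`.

i → no match
ii → no match — must start with "z"
iii → match
iv → match
v → no match

iii, iv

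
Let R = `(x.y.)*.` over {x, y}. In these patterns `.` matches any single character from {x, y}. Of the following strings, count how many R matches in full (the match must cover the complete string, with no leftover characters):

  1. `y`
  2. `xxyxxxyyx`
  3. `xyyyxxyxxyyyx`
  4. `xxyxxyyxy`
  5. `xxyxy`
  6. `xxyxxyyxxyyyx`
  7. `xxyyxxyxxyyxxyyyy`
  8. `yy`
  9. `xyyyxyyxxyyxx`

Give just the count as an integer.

8

1 → match
2 → match
3 → match
4 → match
5 → match
6 → match
7 → match
8 → no match
9 → match
Total matched: 8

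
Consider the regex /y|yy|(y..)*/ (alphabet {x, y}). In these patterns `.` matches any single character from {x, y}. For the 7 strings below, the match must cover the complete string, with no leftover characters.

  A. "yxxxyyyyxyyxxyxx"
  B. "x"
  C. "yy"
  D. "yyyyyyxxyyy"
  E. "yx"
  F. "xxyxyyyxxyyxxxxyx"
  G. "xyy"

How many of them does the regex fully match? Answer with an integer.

A → no match
B → no match
C → match
D → no match
E → no match
F → no match
G → no match
Total matched: 1

1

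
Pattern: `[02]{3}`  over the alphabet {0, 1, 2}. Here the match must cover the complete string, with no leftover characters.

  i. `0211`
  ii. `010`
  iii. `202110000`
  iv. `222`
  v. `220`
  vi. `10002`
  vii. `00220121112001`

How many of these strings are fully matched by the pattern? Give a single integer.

i → no match
ii → no match
iii → no match
iv → match
v → match
vi → no match
vii → no match
Total matched: 2

2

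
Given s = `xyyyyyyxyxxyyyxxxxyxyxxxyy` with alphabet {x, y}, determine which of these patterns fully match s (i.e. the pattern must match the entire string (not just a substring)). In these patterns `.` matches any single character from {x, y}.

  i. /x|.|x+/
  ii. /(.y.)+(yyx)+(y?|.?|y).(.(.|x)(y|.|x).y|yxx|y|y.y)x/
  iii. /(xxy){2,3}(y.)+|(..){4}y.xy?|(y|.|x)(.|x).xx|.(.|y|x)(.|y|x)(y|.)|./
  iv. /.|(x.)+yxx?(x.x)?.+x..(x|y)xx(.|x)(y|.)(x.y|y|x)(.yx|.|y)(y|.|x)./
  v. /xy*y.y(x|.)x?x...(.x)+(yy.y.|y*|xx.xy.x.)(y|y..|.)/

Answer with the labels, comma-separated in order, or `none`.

i → no match
ii → no match — must end with `x`
iii → no match
iv → no match
v → match

v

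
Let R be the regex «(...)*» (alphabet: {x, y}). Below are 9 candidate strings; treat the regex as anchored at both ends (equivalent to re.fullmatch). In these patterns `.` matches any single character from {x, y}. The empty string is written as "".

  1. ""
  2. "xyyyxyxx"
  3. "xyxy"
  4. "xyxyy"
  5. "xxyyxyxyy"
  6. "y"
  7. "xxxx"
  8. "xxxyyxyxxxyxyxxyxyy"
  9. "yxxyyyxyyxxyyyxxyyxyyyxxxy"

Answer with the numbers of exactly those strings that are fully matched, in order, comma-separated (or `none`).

1, 5

1 → match
2 → no match
3 → no match
4 → no match
5 → match
6 → no match
7 → no match
8 → no match
9 → no match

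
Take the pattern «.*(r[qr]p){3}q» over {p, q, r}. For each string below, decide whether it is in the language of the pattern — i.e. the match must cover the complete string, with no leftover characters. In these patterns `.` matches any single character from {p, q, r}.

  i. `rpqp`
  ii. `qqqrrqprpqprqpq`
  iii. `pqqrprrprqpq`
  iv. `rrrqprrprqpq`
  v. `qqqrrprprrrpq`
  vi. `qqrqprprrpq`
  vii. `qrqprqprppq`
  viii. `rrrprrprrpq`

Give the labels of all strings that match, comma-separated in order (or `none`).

iv, viii

i → no match — must end with `pq`
ii → no match
iii → no match
iv → match
v → no match
vi → no match
vii → no match
viii → match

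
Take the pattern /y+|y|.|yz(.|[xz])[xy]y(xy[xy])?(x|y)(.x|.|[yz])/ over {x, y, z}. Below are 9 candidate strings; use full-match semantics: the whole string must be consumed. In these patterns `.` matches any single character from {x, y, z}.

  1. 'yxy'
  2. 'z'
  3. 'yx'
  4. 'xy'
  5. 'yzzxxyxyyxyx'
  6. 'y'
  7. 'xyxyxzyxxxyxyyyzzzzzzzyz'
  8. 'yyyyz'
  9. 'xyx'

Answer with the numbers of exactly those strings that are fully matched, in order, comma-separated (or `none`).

2, 6

1 → no match
2 → match
3 → no match
4 → no match
5 → no match
6 → match
7 → no match
8 → no match
9 → no match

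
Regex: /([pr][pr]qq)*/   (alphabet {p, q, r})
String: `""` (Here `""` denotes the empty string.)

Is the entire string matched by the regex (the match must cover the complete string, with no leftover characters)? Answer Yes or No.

Yes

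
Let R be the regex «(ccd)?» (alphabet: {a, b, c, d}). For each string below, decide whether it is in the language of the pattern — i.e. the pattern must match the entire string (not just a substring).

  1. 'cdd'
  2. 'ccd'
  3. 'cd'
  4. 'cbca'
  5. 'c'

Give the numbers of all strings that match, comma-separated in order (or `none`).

2

1. 'cdd' → no match
2. 'ccd' → match
3. 'cd' → no match
4. 'cbca' → no match
5. 'c' → no match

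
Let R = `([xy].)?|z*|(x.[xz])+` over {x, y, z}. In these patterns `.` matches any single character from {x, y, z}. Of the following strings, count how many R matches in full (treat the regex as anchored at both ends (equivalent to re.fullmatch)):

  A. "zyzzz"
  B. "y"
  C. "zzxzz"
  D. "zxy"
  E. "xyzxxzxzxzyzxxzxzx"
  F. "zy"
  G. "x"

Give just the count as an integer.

0

A → no match
B → no match
C → no match
D → no match
E → no match
F → no match
G → no match
Total matched: 0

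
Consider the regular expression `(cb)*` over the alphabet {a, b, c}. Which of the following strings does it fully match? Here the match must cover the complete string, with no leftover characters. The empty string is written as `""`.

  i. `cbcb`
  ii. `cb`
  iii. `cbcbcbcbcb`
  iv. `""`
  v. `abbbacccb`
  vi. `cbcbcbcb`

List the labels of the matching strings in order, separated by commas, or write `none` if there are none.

i, ii, iii, iv, vi

i → match
ii → match
iii → match
iv → match
v → no match
vi → match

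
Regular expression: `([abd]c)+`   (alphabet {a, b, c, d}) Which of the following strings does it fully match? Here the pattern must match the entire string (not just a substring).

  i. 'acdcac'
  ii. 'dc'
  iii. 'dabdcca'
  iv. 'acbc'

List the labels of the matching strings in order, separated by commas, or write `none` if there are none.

i, ii, iv

i → match
ii → match
iii → no match — must end with 'c'
iv → match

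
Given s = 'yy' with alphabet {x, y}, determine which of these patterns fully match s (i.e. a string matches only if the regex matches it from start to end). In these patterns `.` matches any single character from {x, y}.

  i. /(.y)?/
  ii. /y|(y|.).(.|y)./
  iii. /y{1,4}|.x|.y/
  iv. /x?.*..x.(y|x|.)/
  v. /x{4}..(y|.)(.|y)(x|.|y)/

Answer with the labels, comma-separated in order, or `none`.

i, iii

i → match
ii → no match
iii → match
iv → no match
v → no match — must start with 'x'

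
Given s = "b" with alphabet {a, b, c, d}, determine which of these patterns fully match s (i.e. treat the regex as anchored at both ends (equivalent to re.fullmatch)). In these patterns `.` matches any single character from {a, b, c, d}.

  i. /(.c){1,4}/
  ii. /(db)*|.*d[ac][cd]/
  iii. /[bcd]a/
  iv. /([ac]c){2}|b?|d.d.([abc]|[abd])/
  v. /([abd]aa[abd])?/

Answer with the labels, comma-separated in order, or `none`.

i → no match — must end with "c"
ii → no match
iii → no match — must end with "a"
iv → match
v → no match

iv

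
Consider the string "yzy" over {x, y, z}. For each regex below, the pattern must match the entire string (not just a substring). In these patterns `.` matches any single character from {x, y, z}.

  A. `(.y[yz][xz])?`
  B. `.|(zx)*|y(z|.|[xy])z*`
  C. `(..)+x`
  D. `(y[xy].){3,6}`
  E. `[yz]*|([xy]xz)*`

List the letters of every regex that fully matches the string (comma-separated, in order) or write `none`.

A → no match
B → no match
C → no match — must end with "x"
D → no match
E → match

E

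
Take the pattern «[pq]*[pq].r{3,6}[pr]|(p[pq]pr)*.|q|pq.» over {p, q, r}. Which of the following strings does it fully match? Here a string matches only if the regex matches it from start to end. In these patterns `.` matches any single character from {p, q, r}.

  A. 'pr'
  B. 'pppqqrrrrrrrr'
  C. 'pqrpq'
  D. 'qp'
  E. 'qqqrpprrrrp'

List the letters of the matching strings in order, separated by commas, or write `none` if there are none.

B

A → no match
B → match
C → no match
D → no match
E → no match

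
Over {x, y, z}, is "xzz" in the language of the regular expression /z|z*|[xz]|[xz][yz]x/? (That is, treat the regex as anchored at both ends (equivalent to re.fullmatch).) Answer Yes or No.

No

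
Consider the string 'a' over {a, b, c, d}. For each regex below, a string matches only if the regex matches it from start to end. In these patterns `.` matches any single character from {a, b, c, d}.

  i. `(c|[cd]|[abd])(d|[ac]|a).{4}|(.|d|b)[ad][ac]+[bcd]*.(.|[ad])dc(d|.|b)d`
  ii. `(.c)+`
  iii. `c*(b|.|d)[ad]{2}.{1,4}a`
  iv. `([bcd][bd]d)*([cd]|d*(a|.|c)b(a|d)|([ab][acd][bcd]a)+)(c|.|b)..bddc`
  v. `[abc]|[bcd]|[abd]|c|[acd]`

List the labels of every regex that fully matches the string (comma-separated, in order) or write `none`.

i → no match
ii → no match — must end with 'c'
iii → no match
iv → no match — must end with 'bddc'
v → match

v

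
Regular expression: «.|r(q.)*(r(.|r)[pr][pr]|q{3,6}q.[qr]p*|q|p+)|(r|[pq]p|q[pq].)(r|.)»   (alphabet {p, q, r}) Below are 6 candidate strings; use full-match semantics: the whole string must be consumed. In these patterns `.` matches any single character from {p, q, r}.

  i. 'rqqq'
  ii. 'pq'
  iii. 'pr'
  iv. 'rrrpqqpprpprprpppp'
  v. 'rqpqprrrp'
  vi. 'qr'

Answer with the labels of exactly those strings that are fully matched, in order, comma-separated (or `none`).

i, v

i. 'rqqq' → match
ii. 'pq' → no match
iii. 'pr' → no match
iv → no match
v. 'rqpqprrrp' → match
vi. 'qr' → no match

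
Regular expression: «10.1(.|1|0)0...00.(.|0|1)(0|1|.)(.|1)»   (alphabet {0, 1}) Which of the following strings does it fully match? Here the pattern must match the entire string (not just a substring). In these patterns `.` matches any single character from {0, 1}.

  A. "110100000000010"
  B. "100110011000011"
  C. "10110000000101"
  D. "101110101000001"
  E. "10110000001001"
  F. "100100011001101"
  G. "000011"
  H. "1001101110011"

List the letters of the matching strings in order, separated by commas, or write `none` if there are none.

A → no match — must start with "10"
B → match
C → no match
D → match
E → no match
F → match
G. "000011" → no match — must start with "10"
H → no match

B, D, F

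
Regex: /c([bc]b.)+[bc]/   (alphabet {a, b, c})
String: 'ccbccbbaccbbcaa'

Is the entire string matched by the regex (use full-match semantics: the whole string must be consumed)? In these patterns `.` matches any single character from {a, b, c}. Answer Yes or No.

No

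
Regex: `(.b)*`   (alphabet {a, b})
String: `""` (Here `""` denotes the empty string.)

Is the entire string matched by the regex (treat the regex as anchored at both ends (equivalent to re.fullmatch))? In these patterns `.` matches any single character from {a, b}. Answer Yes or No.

Yes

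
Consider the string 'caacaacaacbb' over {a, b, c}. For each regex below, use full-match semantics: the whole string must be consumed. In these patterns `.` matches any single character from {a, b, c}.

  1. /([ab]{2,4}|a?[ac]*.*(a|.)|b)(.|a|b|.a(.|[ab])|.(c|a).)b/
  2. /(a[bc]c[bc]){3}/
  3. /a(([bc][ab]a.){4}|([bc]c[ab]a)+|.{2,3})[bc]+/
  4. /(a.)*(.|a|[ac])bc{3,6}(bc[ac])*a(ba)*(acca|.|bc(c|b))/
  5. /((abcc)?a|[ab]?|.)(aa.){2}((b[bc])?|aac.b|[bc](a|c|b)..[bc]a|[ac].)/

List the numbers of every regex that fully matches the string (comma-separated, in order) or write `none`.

1 → match
2 → no match — must start with 'a'
3 → no match — must start with 'a'
4 → no match
5 → match

1, 5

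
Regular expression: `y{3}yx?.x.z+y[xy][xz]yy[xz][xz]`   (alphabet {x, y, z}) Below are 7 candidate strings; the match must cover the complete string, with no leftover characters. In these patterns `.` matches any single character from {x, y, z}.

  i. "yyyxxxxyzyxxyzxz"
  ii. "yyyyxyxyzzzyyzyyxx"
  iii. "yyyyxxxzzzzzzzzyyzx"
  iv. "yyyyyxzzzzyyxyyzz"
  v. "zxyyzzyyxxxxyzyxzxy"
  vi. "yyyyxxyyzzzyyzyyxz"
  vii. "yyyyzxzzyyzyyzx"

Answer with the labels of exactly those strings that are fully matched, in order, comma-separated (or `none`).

i → no match
ii → match
iii → no match
iv → match
v → no match — must start with "y"
vi → no match
vii → match

ii, iv, vii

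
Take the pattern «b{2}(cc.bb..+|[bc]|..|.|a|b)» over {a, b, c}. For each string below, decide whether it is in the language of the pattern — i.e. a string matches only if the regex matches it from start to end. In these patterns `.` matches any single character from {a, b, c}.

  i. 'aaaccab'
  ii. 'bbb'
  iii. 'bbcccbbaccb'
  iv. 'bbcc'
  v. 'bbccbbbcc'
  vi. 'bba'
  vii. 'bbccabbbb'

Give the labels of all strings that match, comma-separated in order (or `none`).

ii, iii, iv, v, vi, vii

i. 'aaaccab' → no match — must start with 'b'
ii. 'bbb' → match
iii. 'bbcccbbaccb' → match
iv. 'bbcc' → match
v. 'bbccbbbcc' → match
vi. 'bba' → match
vii. 'bbccabbbb' → match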